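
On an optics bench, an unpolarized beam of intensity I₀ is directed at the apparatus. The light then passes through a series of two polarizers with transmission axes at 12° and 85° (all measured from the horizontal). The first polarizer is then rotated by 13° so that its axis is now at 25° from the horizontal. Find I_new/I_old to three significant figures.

Before rotation:
Unpolarized light through the first polarizer → I₁ = ½ I₀, now polarized at 12°.
I₂ = I₁ cos²(85° − 12°) = 0.5 I₀ · cos²(73°) = 0.04274 I₀.
After rotation:
Unpolarized light through the first polarizer → I₁ = ½ I₀, now polarized at 25°.
I₂ = I₁ cos²(85° − 25°) = 0.5 I₀ · cos²(60°) = 0.125 I₀.
Ratio = 0.125 / 0.04274 = 2.925.

I_new/I_old ≈ 2.92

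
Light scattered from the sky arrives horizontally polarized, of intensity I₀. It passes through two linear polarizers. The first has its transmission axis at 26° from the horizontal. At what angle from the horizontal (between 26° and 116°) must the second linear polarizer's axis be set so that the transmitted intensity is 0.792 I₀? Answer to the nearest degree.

By Malus's law, I₁ = I₀ cos²(26° − 0°) = I₀ cos²(26°) = 0.8078 I₀.
Need I₂/I₀ = 0.792, so cos²(θ − 26°) = 0.792 / 0.8078 = 0.9804.
θ − 26° = arccos(√0.9804) = 8.0°, giving θ ≈ 26 + 8.0 = 34.0°.

θ ≈ 34°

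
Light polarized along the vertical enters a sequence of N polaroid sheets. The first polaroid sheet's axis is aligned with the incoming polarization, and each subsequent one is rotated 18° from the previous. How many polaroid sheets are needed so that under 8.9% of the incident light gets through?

N = 26

First polarizer is aligned with the polarization: full transmission.
Each further stage multiplies by cos²(18°) = 0.9045.
After N polarizers: T = 0.9045^(N−1). Require T < 0.089 ⇒ N−1 > ln(0.089)/ln(0.9045) = 24.10, so N−1 ≥ 25 and N = 26.
Check: N=26 gives T = 0.08134 < 0.089; N=25 gives T = 0.08993.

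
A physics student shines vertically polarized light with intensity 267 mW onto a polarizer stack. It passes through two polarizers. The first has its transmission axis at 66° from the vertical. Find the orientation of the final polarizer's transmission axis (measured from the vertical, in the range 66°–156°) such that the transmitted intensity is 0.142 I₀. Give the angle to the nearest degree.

θ ≈ 88°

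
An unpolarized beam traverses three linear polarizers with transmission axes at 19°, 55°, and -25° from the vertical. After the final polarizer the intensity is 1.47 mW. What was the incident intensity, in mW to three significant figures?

Unpolarized light through the first polarizer → I₁ = ½ I₀, now polarized at 19°.
I₂ = I₁ cos²(55° − 19°) = 0.5 I₀ · cos²(36°) = 0.3273 I₀.
I₃ = I₂ cos²(-25° − 55°) = 0.3273 I₀ · cos²(80°) = 0.009868 I₀.
So 1.47 mW = 0.009868 I₀, giving I₀ = 1.47/0.009868 = 149 mW.

I₀ ≈ 149 mW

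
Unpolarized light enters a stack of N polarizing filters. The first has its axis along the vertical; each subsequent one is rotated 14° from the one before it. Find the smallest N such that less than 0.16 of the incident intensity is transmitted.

N = 20

First polarizer halves the unpolarized light: factor 1/2.
Each further stage multiplies by cos²(14°) = 0.9415.
After N polarizers: T = 0.5·0.9415^(N−1). Require T < 0.16 ⇒ N−1 > ln(0.16/0.5)/ln(0.9415) = 18.89, so N−1 ≥ 19 and N = 20.
Check: N=20 gives T = 0.159 < 0.16; N=19 gives T = 0.1689.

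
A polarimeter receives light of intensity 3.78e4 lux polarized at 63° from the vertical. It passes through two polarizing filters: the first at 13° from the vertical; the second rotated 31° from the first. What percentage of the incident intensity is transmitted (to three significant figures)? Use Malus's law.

≈ 30.4%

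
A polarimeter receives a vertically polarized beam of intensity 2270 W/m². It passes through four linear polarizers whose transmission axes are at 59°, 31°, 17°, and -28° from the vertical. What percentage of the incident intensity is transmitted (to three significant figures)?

I₁ = 2270 W/m² · cos²(59°) = 602.1 W/m².
I₂ = I₁ · cos²(28°) = 602.1 · 0.7796 = 469.4 W/m².
I₃ = I₂ · cos²(14°) = 469.4 · 0.9415 = 442 W/m².
I₄ = I₃ · cos²(45°) = 442 · 0.5 = 221 W/m².
That is 9.735% of the incident intensity.

≈ 9.73%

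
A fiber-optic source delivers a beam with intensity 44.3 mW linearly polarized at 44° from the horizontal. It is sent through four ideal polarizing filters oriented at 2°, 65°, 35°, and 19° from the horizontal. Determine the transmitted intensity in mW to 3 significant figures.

I₁ = 44.3 mW · cos²(42°) = 24.47 mW.
I₂ = I₁ · cos²(63°) = 24.47 · 0.2061 = 5.042 mW.
I₃ = I₂ · cos²(30°) = 5.042 · 0.75 = 3.782 mW.
I₄ = I₃ · cos²(16°) = 3.782 · 0.924 = 3.495 mW.

I ≈ 3.49 mW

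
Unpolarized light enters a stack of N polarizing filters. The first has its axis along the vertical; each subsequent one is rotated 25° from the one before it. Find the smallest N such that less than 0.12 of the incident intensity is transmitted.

First polarizer halves the unpolarized light: factor 1/2.
Each further stage multiplies by cos²(25°) = 0.8214.
After N polarizers: T = 0.5·0.8214^(N−1). Require T < 0.12 ⇒ N−1 > ln(0.12/0.5)/ln(0.8214) = 7.25, so N−1 ≥ 8 and N = 9.
Check: N=9 gives T = 0.1036 < 0.12; N=8 gives T = 0.1261.

N = 9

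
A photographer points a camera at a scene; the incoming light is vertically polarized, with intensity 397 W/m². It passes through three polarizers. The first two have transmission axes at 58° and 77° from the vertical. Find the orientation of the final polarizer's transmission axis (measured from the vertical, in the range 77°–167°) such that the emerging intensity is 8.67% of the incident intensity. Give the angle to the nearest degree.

By Malus's law, I₁ = I₀ cos²(58° − 0°) = I₀ cos²(58°) = 0.2808 I₀.
I₂ = I₁ cos²(77° − 58°) = 0.2808 I₀ · cos²(19°) = 0.251 I₀.
Need I₃/I₀ = 0.0867, so cos²(θ − 77°) = 0.0867 / 0.251 = 0.3454.
θ − 77° = arccos(√0.3454) = 54.0°, giving θ ≈ 77 + 54.0 = 131.0°.

θ ≈ 131°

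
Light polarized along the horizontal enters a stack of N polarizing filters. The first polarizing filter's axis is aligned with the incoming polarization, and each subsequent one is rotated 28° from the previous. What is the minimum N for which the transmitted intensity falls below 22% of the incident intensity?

N = 8

First polarizer is aligned with the polarization: full transmission.
Each further stage multiplies by cos²(28°) = 0.7796.
After N polarizers: T = 0.7796^(N−1). Require T < 0.22 ⇒ N−1 > ln(0.22)/ln(0.7796) = 6.08, so N−1 ≥ 7 and N = 8.
Check: N=8 gives T = 0.175 < 0.22; N=7 gives T = 0.2245.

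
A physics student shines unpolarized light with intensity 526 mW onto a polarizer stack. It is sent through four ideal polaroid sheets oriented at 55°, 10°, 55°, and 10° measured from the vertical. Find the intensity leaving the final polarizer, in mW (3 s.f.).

Unpolarized light through the first polarizer → I₁ = 526 mW/2 = 263 mW, polarized at 55°.
I₂ = I₁ · cos²(45°) = 263 · 0.5 = 131.5 mW.
I₃ = I₂ · cos²(45°) = 131.5 · 0.5 = 65.75 mW.
I₄ = I₃ · cos²(45°) = 65.75 · 0.5 = 32.88 mW.

I ≈ 32.9 mW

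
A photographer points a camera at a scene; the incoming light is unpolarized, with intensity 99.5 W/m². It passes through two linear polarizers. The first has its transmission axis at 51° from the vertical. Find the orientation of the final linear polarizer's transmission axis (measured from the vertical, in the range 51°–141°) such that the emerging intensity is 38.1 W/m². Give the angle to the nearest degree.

θ ≈ 80°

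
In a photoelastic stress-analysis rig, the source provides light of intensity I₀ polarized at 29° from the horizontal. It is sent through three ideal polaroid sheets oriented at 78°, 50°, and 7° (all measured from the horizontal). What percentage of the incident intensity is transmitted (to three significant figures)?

I₁ = I₀ cos²(78° − 29°) = I₀ cos²(49°) = 0.4304 I₀.
I₂ = I₁ cos²(50° − 78°) = 0.4304 I₀ · cos²(28°) = 0.3355 I₀.
I₃ = I₂ cos²(7° − 50°) = 0.3355 I₀ · cos²(43°) = 0.1795 I₀.
That is 17.95% of the incident intensity.

≈ 17.9%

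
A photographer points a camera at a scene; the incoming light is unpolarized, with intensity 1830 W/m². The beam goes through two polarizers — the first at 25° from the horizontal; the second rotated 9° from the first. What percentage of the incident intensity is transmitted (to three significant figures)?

Unpolarized light through the first polarizer → I₁ = 1830 W/m²/2 = 915 W/m², polarized at 25°.
I₂ = I₁ · cos²(9°) = 915 · 0.9755 = 892.6 W/m².
That is 48.78% of the incident intensity.

≈ 48.8%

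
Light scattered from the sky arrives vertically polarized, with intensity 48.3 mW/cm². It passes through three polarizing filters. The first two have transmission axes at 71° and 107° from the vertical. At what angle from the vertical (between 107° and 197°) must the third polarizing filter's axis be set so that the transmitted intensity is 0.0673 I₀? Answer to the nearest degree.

I₁ = I₀ cos²(71° − 0°) = I₀ cos²(71°) = 0.106 I₀.
I₂ = I₁ cos²(107° − 71°) = 0.106 I₀ · cos²(36°) = 0.06937 I₀.
Need I₃/I₀ = 0.0673, so cos²(θ − 107°) = 0.0673 / 0.06937 = 0.9701.
θ − 107° = arccos(√0.9701) = 10.0°, giving θ ≈ 107 + 10.0 = 117.0°.

θ ≈ 117°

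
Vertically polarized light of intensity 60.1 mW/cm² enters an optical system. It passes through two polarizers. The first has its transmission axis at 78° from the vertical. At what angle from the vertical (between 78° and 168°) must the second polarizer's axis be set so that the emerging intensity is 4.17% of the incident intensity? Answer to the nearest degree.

I₁ = I₀ cos²(78° − 0°) = I₀ cos²(78°) = 0.04323 I₀.
Need I₂/I₀ = 0.0417, so cos²(θ − 78°) = 0.0417 / 0.04323 = 0.9647.
θ − 78° = arccos(√0.9647) = 10.8°, giving θ ≈ 78 + 10.8 = 88.8°.

θ ≈ 89°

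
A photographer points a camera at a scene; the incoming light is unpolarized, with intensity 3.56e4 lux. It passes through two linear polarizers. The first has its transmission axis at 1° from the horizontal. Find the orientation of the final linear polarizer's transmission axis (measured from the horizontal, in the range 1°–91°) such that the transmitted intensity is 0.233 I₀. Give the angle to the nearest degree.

θ ≈ 48°

Unpolarized light through the first polarizer → I₁ = ½ I₀, now polarized at 1°.
Need I₂/I₀ = 0.233, so cos²(θ − 1°) = 0.233 / 0.5 = 0.466.
θ − 1° = arccos(√0.466) = 46.9°, giving θ ≈ 1 + 46.9 = 47.9°.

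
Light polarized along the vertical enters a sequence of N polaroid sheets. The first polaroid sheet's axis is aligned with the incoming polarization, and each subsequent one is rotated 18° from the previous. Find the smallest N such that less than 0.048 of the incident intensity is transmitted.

First polarizer is aligned with the polarization: full transmission.
Each further stage multiplies by cos²(18°) = 0.9045.
After N polarizers: T = 0.9045^(N−1). Require T < 0.048 ⇒ N−1 > ln(0.048)/ln(0.9045) = 30.26, so N−1 ≥ 31 and N = 32.
Check: N=32 gives T = 0.04454 < 0.048; N=31 gives T = 0.04925.

N = 32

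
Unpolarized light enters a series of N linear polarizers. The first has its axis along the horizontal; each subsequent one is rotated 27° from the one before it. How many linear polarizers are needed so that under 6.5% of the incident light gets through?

N = 10

First polarizer halves the unpolarized light: factor 1/2.
Each further stage multiplies by cos²(27°) = 0.7939.
After N polarizers: T = 0.5·0.7939^(N−1). Require T < 0.065 ⇒ N−1 > ln(0.065/0.5)/ln(0.7939) = 8.84, so N−1 ≥ 9 and N = 10.
Check: N=10 gives T = 0.06264 < 0.065; N=9 gives T = 0.0789.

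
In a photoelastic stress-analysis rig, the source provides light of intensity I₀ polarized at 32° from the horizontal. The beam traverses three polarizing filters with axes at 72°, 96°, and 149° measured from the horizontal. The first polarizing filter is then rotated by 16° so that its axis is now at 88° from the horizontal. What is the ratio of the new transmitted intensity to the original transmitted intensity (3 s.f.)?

I_new/I_old ≈ 0.626

Before rotation:
I₁ = I₀ cos²(72° − 32°) = I₀ cos²(40°) = 0.5868 I₀.
I₂ = I₁ cos²(96° − 72°) = 0.5868 I₀ · cos²(24°) = 0.4897 I₀.
I₃ = I₂ cos²(149° − 96°) = 0.4897 I₀ · cos²(53°) = 0.1774 I₀.
After rotation:
I₁ = I₀ cos²(88° − 32°) = I₀ cos²(56°) = 0.3127 I₀.
I₂ = I₁ cos²(96° − 88°) = 0.3127 I₀ · cos²(8°) = 0.3066 I₀.
I₃ = I₂ cos²(149° − 96°) = 0.3066 I₀ · cos²(53°) = 0.1111 I₀.
Ratio = 0.1111 / 0.1774 = 0.6261.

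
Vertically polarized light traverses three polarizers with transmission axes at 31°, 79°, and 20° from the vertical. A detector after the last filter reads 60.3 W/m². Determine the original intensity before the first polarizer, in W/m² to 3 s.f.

I₀ ≈ 691 W/m²

By Malus's law, I₁ = I₀ cos²(31° − 0°) = I₀ cos²(31°) = 0.7347 I₀.
I₂ = I₁ cos²(79° − 31°) = 0.7347 I₀ · cos²(48°) = 0.329 I₀.
I₃ = I₂ cos²(20° − 79°) = 0.329 I₀ · cos²(59°) = 0.08726 I₀.
So 60.3 W/m² = 0.08726 I₀, giving I₀ = 60.3/0.08726 = 691 W/m².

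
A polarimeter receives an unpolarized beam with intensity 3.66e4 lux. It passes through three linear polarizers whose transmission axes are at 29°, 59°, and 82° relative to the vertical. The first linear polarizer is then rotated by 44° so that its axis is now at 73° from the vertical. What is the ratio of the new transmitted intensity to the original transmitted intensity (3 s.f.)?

Before rotation:
Unpolarized light through the first polarizer → I₁ = ½ I₀, now polarized at 29°.
I₂ = I₁ cos²(59° − 29°) = 0.5 I₀ · cos²(30°) = 0.375 I₀.
I₃ = I₂ cos²(82° − 59°) = 0.375 I₀ · cos²(23°) = 0.3177 I₀.
After rotation:
Unpolarized light through the first polarizer → I₁ = ½ I₀, now polarized at 73°.
I₂ = I₁ cos²(59° − 73°) = 0.5 I₀ · cos²(14°) = 0.4707 I₀.
I₃ = I₂ cos²(82° − 59°) = 0.4707 I₀ · cos²(23°) = 0.3989 I₀.
Ratio = 0.3989 / 0.3177 = 1.255.

I_new/I_old ≈ 1.26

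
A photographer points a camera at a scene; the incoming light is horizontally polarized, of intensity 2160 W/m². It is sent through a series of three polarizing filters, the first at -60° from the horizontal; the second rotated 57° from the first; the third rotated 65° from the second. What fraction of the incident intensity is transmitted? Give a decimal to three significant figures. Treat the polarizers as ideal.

I/I₀ ≈ 0.0132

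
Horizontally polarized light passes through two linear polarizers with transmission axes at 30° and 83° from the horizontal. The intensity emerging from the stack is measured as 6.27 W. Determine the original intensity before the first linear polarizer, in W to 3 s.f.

I₀ ≈ 23.1 W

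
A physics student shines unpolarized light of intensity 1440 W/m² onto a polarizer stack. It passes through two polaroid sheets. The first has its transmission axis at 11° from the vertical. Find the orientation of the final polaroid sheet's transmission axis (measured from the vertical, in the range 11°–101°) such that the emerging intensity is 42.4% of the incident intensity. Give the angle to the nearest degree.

Unpolarized light through the first polarizer → I₁ = ½ I₀, now polarized at 11°.
Need I₂/I₀ = 0.424, so cos²(θ − 11°) = 0.424 / 0.5 = 0.848.
θ − 11° = arccos(√0.848) = 22.9°, giving θ ≈ 11 + 22.9 = 33.9°.

θ ≈ 34°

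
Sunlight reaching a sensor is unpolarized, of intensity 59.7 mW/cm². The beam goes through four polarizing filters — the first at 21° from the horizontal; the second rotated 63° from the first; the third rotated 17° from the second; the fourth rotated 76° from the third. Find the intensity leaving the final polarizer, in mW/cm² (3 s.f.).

I ≈ 0.329 mW/cm²

Unpolarized light through the first polarizer → I₁ = 59.7 mW/cm²/2 = 29.85 mW/cm², polarized at 21°.
I₂ = I₁ · cos²(63°) = 29.85 · 0.2061 = 6.152 mW/cm².
I₃ = I₂ · cos²(17°) = 6.152 · 0.9145 = 5.626 mW/cm².
I₄ = I₃ · cos²(76°) = 5.626 · 0.05853 = 0.3293 mW/cm².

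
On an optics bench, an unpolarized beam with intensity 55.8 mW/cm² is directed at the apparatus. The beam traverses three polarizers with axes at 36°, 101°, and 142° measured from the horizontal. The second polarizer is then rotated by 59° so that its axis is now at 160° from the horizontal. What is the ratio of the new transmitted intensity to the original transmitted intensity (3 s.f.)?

I_new/I_old ≈ 2.78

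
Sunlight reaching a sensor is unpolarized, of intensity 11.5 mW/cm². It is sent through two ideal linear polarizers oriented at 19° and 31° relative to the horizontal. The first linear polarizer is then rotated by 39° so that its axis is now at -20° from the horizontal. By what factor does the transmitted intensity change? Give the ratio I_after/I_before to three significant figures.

I_new/I_old ≈ 0.414

Before rotation:
Unpolarized light through the first polarizer → I₁ = ½ I₀, now polarized at 19°.
I₂ = I₁ cos²(31° − 19°) = 0.5 I₀ · cos²(12°) = 0.4784 I₀.
After rotation:
Unpolarized light through the first polarizer → I₁ = ½ I₀, now polarized at -20°.
I₂ = I₁ cos²(31° + 20°) = 0.5 I₀ · cos²(51°) = 0.198 I₀.
Ratio = 0.198 / 0.4784 = 0.4139.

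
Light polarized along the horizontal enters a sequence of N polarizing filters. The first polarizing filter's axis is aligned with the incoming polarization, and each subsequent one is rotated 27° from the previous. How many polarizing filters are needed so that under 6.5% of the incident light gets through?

First polarizer is aligned with the polarization: full transmission.
Each further stage multiplies by cos²(27°) = 0.7939.
After N polarizers: T = 0.7939^(N−1). Require T < 0.065 ⇒ N−1 > ln(0.065)/ln(0.7939) = 11.84, so N−1 ≥ 12 and N = 13.
Check: N=13 gives T = 0.06268 < 0.065; N=12 gives T = 0.07895.

N = 13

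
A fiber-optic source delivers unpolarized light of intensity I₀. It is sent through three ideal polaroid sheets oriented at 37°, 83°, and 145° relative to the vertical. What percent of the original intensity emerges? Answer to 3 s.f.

≈ 5.32%

Unpolarized light through the first polarizer → I₁ = ½ I₀, now polarized at 37°.
I₂ = I₁ cos²(83° − 37°) = 0.5 I₀ · cos²(46°) = 0.2413 I₀.
I₃ = I₂ cos²(145° − 83°) = 0.2413 I₀ · cos²(62°) = 0.05318 I₀.
That is 5.318% of the incident intensity.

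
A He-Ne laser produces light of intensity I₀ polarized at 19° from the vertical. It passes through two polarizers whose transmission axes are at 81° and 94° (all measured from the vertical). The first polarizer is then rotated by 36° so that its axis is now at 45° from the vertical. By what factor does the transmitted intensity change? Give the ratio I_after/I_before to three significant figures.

Before rotation:
I₁ = I₀ cos²(81° − 19°) = I₀ cos²(62°) = 0.2204 I₀.
I₂ = I₁ cos²(94° − 81°) = 0.2204 I₀ · cos²(13°) = 0.2093 I₀.
After rotation:
I₁ = I₀ cos²(45° − 19°) = I₀ cos²(26°) = 0.8078 I₀.
I₂ = I₁ cos²(94° − 45°) = 0.8078 I₀ · cos²(49°) = 0.3477 I₀.
Ratio = 0.3477 / 0.2093 = 1.662.

I_new/I_old ≈ 1.66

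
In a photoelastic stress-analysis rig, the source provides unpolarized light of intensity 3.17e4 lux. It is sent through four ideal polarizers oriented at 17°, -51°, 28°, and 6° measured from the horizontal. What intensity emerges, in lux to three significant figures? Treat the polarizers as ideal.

Unpolarized light through the first polarizer → I₁ = 3.17e4 lux/2 = 1.585e+04 lux, polarized at 17°.
I₂ = I₁ · cos²(68°) = 1.585e+04 · 0.1403 = 2224 lux.
I₃ = I₂ · cos²(79°) = 2224 · 0.03641 = 80.98 lux.
I₄ = I₃ · cos²(22°) = 80.98 · 0.8597 = 69.62 lux.

I ≈ 69.6 lux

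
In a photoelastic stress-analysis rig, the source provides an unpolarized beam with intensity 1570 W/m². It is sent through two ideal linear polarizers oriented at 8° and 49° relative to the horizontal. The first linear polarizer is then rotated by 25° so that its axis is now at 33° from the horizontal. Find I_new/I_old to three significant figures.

Before rotation:
Unpolarized light through the first polarizer → I₁ = ½ I₀, now polarized at 8°.
I₂ = I₁ cos²(49° − 8°) = 0.5 I₀ · cos²(41°) = 0.2848 I₀.
After rotation:
Unpolarized light through the first polarizer → I₁ = ½ I₀, now polarized at 33°.
I₂ = I₁ cos²(49° − 33°) = 0.5 I₀ · cos²(16°) = 0.462 I₀.
Ratio = 0.462 / 0.2848 = 1.622.

I_new/I_old ≈ 1.62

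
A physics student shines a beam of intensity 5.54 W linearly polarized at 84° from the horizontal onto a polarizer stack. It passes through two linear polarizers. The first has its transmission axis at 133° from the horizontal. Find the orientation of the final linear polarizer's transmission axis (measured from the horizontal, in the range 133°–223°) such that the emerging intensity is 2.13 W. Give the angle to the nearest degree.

θ ≈ 152°

I₁ = I₀ cos²(133° − 84°) = I₀ cos²(49°) = 0.4304 I₀.
Target fraction: 2.13 / 5.54 W = 0.3845 of I₀.
Need I₂/I₀ = 0.3845, so cos²(θ − 133°) = 0.3845 / 0.4304 = 0.8933.
θ − 133° = arccos(√0.8933) = 19.1°, giving θ ≈ 133 + 19.1 = 152.1°.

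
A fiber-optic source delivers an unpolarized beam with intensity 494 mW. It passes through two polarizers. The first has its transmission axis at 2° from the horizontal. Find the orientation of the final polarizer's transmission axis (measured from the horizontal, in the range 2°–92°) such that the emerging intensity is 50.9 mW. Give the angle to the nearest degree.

Unpolarized light through the first polarizer → I₁ = ½ I₀, now polarized at 2°.
Target fraction: 50.9 / 494 mW = 0.103 of I₀.
Need I₂/I₀ = 0.103, so cos²(θ − 2°) = 0.103 / 0.5 = 0.2061.
θ − 2° = arccos(√0.2061) = 63.0°, giving θ ≈ 2 + 63.0 = 65.0°.

θ ≈ 65°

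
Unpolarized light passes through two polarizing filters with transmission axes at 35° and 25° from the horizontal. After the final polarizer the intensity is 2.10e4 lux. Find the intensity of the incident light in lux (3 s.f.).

I₀ ≈ 4.33e4 lux

Unpolarized light through the first polarizer → I₁ = ½ I₀, now polarized at 35°.
I₂ = I₁ cos²(25° − 35°) = 0.5 I₀ · cos²(10°) = 0.4849 I₀.
So 2.10e4 lux = 0.4849 I₀, giving I₀ = 2.10e4/0.4849 = 4.331e+04 lux.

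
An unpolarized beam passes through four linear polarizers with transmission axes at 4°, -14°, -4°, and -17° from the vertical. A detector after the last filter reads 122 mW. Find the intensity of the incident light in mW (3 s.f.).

Unpolarized light through the first polarizer → I₁ = ½ I₀, now polarized at 4°.
I₂ = I₁ cos²(-14° − 4°) = 0.5 I₀ · cos²(18°) = 0.4523 I₀.
I₃ = I₂ cos²(-4° + 14°) = 0.4523 I₀ · cos²(10°) = 0.4386 I₀.
I₄ = I₃ cos²(-17° + 4°) = 0.4386 I₀ · cos²(13°) = 0.4164 I₀.
So 122 mW = 0.4164 I₀, giving I₀ = 122/0.4164 = 293 mW.

I₀ ≈ 293 mW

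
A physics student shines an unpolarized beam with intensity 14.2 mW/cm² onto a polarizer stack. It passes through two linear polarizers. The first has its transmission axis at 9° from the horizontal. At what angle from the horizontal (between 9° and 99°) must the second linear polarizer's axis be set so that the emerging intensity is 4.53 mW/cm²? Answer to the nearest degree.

Unpolarized light through the first polarizer → I₁ = ½ I₀, now polarized at 9°.
Target fraction: 4.53 / 14.2 mW/cm² = 0.319 of I₀.
Need I₂/I₀ = 0.319, so cos²(θ − 9°) = 0.319 / 0.5 = 0.638.
θ − 9° = arccos(√0.638) = 37.0°, giving θ ≈ 9 + 37.0 = 46.0°.

θ ≈ 46°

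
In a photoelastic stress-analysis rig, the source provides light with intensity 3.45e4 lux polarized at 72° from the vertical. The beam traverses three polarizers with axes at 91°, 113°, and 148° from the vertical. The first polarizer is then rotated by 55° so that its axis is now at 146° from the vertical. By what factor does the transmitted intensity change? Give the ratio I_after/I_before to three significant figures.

I_new/I_old ≈ 0.0695

Before rotation:
I₁ = I₀ cos²(91° − 72°) = I₀ cos²(19°) = 0.894 I₀.
I₂ = I₁ cos²(113° − 91°) = 0.894 I₀ · cos²(22°) = 0.7685 I₀.
I₃ = I₂ cos²(148° − 113°) = 0.7685 I₀ · cos²(35°) = 0.5157 I₀.
After rotation:
I₁ = I₀ cos²(146° − 72°) = I₀ cos²(74°) = 0.07598 I₀.
I₂ = I₁ cos²(113° − 146°) = 0.07598 I₀ · cos²(33°) = 0.05344 I₀.
I₃ = I₂ cos²(148° − 113°) = 0.05344 I₀ · cos²(35°) = 0.03586 I₀.
Ratio = 0.03586 / 0.5157 = 0.06953.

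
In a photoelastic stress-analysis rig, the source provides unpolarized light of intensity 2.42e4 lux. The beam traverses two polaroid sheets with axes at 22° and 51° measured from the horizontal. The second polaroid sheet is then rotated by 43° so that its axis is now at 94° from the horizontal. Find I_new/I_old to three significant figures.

I_new/I_old ≈ 0.125

Before rotation:
Unpolarized light through the first polarizer → I₁ = ½ I₀, now polarized at 22°.
I₂ = I₁ cos²(51° − 22°) = 0.5 I₀ · cos²(29°) = 0.3825 I₀.
After rotation:
Unpolarized light through the first polarizer → I₁ = ½ I₀, now polarized at 22°.
I₂ = I₁ cos²(94° − 22°) = 0.5 I₀ · cos²(72°) = 0.04775 I₀.
Ratio = 0.04775 / 0.3825 = 0.1248.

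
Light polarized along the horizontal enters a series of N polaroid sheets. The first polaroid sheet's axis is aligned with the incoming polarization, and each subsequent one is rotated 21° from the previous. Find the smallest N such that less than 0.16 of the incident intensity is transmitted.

N = 15

First polarizer is aligned with the polarization: full transmission.
Each further stage multiplies by cos²(21°) = 0.8716.
After N polarizers: T = 0.8716^(N−1). Require T < 0.16 ⇒ N−1 > ln(0.16)/ln(0.8716) = 13.33, so N−1 ≥ 14 and N = 15.
Check: N=15 gives T = 0.146 < 0.16; N=14 gives T = 0.1675.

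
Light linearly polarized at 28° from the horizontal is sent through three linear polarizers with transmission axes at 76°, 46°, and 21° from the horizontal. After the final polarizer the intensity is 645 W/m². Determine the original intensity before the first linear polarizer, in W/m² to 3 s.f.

I₁ = I₀ cos²(76° − 28°) = I₀ cos²(48°) = 0.4477 I₀.
I₂ = I₁ cos²(46° − 76°) = 0.4477 I₀ · cos²(30°) = 0.3358 I₀.
I₃ = I₂ cos²(21° − 46°) = 0.3358 I₀ · cos²(25°) = 0.2758 I₀.
So 645 W/m² = 0.2758 I₀, giving I₀ = 645/0.2758 = 2338 W/m².

I₀ ≈ 2340 W/m²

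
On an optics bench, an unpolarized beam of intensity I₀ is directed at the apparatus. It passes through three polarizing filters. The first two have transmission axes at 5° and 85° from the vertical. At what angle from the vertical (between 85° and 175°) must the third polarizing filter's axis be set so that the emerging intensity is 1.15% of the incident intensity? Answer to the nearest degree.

Unpolarized light through the first polarizer → I₁ = ½ I₀, now polarized at 5°.
I₂ = I₁ cos²(85° − 5°) = 0.5 I₀ · cos²(80°) = 0.01508 I₀.
Need I₃/I₀ = 0.0115, so cos²(θ − 85°) = 0.0115 / 0.01508 = 0.7628.
θ − 85° = arccos(√0.7628) = 29.1°, giving θ ≈ 85 + 29.1 = 114.1°.

θ ≈ 114°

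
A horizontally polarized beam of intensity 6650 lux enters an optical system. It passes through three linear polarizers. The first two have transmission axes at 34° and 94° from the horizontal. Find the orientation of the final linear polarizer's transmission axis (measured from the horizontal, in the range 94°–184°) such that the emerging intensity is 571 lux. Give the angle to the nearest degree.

θ ≈ 139°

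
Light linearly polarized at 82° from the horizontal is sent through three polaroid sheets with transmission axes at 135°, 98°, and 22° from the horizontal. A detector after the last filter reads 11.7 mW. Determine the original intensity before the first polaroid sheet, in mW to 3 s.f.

By Malus's law, I₁ = I₀ cos²(135° − 82°) = I₀ cos²(53°) = 0.3622 I₀.
I₂ = I₁ cos²(98° − 135°) = 0.3622 I₀ · cos²(37°) = 0.231 I₀.
I₃ = I₂ cos²(22° − 98°) = 0.231 I₀ · cos²(76°) = 0.01352 I₀.
So 11.7 mW = 0.01352 I₀, giving I₀ = 11.7/0.01352 = 865.4 mW.

I₀ ≈ 865 mW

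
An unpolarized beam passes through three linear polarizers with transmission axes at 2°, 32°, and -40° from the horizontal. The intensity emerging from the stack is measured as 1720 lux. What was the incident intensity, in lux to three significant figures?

Unpolarized light through the first polarizer → I₁ = ½ I₀, now polarized at 2°.
I₂ = I₁ cos²(32° − 2°) = 0.5 I₀ · cos²(30°) = 0.375 I₀.
I₃ = I₂ cos²(-40° − 32°) = 0.375 I₀ · cos²(72°) = 0.03581 I₀.
So 1720 lux = 0.03581 I₀, giving I₀ = 1720/0.03581 = 4.803e+04 lux.

I₀ ≈ 4.80e4 lux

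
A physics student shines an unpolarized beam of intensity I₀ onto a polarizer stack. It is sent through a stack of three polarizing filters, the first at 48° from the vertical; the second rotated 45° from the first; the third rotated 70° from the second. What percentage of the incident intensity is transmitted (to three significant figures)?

≈ 2.92%

Unpolarized light through the first polarizer → I₁ = ½ I₀, now polarized at 48°.
I₂ = I₁ cos²(45°) = 0.5 · 0.5 I₀ = 0.25 I₀.
I₃ = I₂ cos²(70°) = 0.25 · 0.117 I₀ = 0.02924 I₀.
That is 2.924% of the incident intensity.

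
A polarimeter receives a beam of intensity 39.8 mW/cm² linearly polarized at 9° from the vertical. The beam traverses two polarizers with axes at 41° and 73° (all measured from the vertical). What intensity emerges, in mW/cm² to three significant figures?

I₁ = 39.8 mW/cm² · cos²(32°) = 28.62 mW/cm².
I₂ = I₁ · cos²(32°) = 28.62 · 0.7192 = 20.59 mW/cm².

I ≈ 20.6 mW/cm²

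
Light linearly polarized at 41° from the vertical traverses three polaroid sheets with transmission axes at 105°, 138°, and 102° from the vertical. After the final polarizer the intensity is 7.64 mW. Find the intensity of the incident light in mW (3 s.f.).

By Malus's law, I₁ = I₀ cos²(105° − 41°) = I₀ cos²(64°) = 0.1922 I₀.
I₂ = I₁ cos²(138° − 105°) = 0.1922 I₀ · cos²(33°) = 0.1352 I₀.
I₃ = I₂ cos²(102° − 138°) = 0.1352 I₀ · cos²(36°) = 0.08847 I₀.
So 7.64 mW = 0.08847 I₀, giving I₀ = 7.64/0.08847 = 86.36 mW.

I₀ ≈ 86.4 mW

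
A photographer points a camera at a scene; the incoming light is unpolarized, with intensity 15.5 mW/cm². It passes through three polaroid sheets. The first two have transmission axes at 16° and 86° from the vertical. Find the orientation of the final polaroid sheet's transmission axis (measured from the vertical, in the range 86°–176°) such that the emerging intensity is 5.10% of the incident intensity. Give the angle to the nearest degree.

θ ≈ 107°

Unpolarized light through the first polarizer → I₁ = ½ I₀, now polarized at 16°.
I₂ = I₁ cos²(86° − 16°) = 0.5 I₀ · cos²(70°) = 0.05849 I₀.
Need I₃/I₀ = 0.051, so cos²(θ − 86°) = 0.051 / 0.05849 = 0.872.
θ − 86° = arccos(√0.872) = 21.0°, giving θ ≈ 86 + 21.0 = 107.0°.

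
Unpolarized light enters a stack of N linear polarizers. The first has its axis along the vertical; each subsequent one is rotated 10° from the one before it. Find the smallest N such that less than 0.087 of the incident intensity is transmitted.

N = 59

First polarizer halves the unpolarized light: factor 1/2.
Each further stage multiplies by cos²(10°) = 0.9698.
After N polarizers: T = 0.5·0.9698^(N−1). Require T < 0.087 ⇒ N−1 > ln(0.087/0.5)/ln(0.9698) = 57.11, so N−1 ≥ 58 and N = 59.
Check: N=59 gives T = 0.08467 < 0.087; N=58 gives T = 0.0873.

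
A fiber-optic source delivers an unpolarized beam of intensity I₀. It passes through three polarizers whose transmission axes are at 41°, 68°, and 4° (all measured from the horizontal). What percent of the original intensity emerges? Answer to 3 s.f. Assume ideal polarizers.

≈ 7.63%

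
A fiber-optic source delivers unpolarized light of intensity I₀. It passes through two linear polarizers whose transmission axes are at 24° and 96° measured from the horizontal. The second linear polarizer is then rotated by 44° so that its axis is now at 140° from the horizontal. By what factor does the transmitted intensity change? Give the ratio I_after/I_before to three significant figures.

Before rotation:
Unpolarized light through the first polarizer → I₁ = ½ I₀, now polarized at 24°.
I₂ = I₁ cos²(96° − 24°) = 0.5 I₀ · cos²(72°) = 0.04775 I₀.
After rotation:
Unpolarized light through the first polarizer → I₁ = ½ I₀, now polarized at 24°.
Angle between axes 1 and 2: 64°. I₂ = 0.5 I₀ · cos²(64°) = 0.09608 I₀.
Ratio = 0.09608 / 0.04775 = 2.012.

I_new/I_old ≈ 2.01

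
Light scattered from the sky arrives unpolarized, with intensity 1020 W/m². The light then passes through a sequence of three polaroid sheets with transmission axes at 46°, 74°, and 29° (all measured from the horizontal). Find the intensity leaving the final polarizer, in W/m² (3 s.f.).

Unpolarized light through the first polarizer → I₁ = 1020 W/m²/2 = 510 W/m², polarized at 46°.
I₂ = I₁ · cos²(28°) = 510 · 0.7796 = 397.6 W/m².
I₃ = I₂ · cos²(45°) = 397.6 · 0.5 = 198.8 W/m².

I ≈ 199 W/m²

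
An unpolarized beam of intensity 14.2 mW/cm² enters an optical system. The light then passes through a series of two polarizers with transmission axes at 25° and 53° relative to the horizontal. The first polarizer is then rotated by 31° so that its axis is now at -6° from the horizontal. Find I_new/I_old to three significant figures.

Before rotation:
Unpolarized light through the first polarizer → I₁ = ½ I₀, now polarized at 25°.
I₂ = I₁ cos²(53° − 25°) = 0.5 I₀ · cos²(28°) = 0.3898 I₀.
After rotation:
Unpolarized light through the first polarizer → I₁ = ½ I₀, now polarized at -6°.
I₂ = I₁ cos²(53° + 6°) = 0.5 I₀ · cos²(59°) = 0.1326 I₀.
Ratio = 0.1326 / 0.3898 = 0.3403.

I_new/I_old ≈ 0.340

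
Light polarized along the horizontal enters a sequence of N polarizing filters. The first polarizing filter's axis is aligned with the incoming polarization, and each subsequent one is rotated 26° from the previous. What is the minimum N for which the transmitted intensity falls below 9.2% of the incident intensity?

N = 13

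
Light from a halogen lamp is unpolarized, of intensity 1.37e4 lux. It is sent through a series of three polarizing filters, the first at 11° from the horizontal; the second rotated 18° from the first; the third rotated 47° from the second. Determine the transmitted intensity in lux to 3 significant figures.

Unpolarized light through the first polarizer → I₁ = 1.37e4 lux/2 = 6850 lux, polarized at 11°.
I₂ = I₁ · cos²(18°) = 6850 · 0.9045 = 6196 lux.
I₃ = I₂ · cos²(47°) = 6196 · 0.4651 = 2882 lux.

I ≈ 2880 lux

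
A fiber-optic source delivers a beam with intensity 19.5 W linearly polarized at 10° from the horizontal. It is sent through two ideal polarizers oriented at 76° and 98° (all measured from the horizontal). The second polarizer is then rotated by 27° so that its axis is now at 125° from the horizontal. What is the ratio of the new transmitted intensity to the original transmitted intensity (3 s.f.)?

I_new/I_old ≈ 0.501

Before rotation:
By Malus's law, I₁ = I₀ cos²(76° − 10°) = I₀ cos²(66°) = 0.1654 I₀.
I₂ = I₁ cos²(98° − 76°) = 0.1654 I₀ · cos²(22°) = 0.1422 I₀.
After rotation:
I₁ = I₀ cos²(76° − 10°) = I₀ cos²(66°) = 0.1654 I₀.
I₂ = I₁ cos²(125° − 76°) = 0.1654 I₀ · cos²(49°) = 0.07121 I₀.
Ratio = 0.07121 / 0.1422 = 0.5007.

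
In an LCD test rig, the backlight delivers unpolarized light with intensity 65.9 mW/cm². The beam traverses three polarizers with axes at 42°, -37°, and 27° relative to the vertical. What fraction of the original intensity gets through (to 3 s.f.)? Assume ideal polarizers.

Unpolarized light through the first polarizer → I₁ = 65.9 mW/cm²/2 = 32.95 mW/cm², polarized at 42°.
I₂ = I₁ · cos²(79°) = 32.95 · 0.03641 = 1.2 mW/cm².
I₃ = I₂ · cos²(64°) = 1.2 · 0.1922 = 0.2305 mW/cm².
Transmitted fraction = 0.003498.

I/I₀ ≈ 0.00350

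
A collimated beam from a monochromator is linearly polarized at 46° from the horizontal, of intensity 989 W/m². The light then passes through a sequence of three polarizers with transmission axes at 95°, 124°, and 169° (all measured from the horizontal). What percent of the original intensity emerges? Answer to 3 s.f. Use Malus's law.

≈ 16.5%

By Malus's law, I₁ = 989 W/m² · cos²(49°) = 425.7 W/m².
I₂ = I₁ · cos²(29°) = 425.7 · 0.765 = 325.6 W/m².
I₃ = I₂ · cos²(45°) = 325.6 · 0.5 = 162.8 W/m².
That is 16.46% of the incident intensity.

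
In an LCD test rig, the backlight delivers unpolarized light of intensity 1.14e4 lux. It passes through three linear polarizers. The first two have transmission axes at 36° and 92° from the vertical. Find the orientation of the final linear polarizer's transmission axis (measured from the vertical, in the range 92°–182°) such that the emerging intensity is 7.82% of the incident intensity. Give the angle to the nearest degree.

Unpolarized light through the first polarizer → I₁ = ½ I₀, now polarized at 36°.
I₂ = I₁ cos²(92° − 36°) = 0.5 I₀ · cos²(56°) = 0.1563 I₀.
Need I₃/I₀ = 0.0782, so cos²(θ − 92°) = 0.0782 / 0.1563 = 0.5002.
θ − 92° = arccos(√0.5002) = 45.0°, giving θ ≈ 92 + 45.0 = 137.0°.

θ ≈ 137°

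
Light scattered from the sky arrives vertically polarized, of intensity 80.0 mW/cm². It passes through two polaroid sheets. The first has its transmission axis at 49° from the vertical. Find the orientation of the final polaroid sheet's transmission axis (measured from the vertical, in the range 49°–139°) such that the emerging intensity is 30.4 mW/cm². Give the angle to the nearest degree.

By Malus's law, I₁ = I₀ cos²(49° − 0°) = I₀ cos²(49°) = 0.4304 I₀.
Target fraction: 30.4 / 80.0 mW/cm² = 0.38 of I₀.
Need I₂/I₀ = 0.38, so cos²(θ − 49°) = 0.38 / 0.4304 = 0.8829.
θ − 49° = arccos(√0.8829) = 20.0°, giving θ ≈ 49 + 20.0 = 69.0°.

θ ≈ 69°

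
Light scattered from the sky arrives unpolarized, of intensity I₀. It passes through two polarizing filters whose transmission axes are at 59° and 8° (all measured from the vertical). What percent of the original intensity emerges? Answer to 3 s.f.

≈ 19.8%

Unpolarized light through the first polarizer → I₁ = ½ I₀, now polarized at 59°.
I₂ = I₁ cos²(8° − 59°) = 0.5 I₀ · cos²(51°) = 0.198 I₀.
That is 19.8% of the incident intensity.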